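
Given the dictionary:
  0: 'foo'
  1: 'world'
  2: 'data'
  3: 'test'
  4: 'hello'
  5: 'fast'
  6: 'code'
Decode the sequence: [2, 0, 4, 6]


Look up each index in the dictionary:
  2 -> 'data'
  0 -> 'foo'
  4 -> 'hello'
  6 -> 'code'

Decoded: "data foo hello code"


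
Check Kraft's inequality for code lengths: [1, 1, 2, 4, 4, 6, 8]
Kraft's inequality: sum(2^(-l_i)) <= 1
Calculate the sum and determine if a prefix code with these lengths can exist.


Sum = 2^(-1) + 2^(-1) + 2^(-2) + 2^(-4) + 2^(-4) + 2^(-6) + 2^(-8)
    = 0.5 + 0.5 + 0.25 + 0.0625 + 0.0625 + 0.015625 + 0.00390625
    = 357/256 = 1.39453125
Since 1.39453125 > 1, Kraft's inequality is NOT satisfied.
A prefix code with these lengths CANNOT exist.

Kraft sum = 1.39453125. Not satisfied.


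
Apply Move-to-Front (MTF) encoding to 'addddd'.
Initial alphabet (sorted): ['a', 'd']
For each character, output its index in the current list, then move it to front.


MTF encoding:
'a': index 0 in ['a', 'd'] -> ['a', 'd']
'd': index 1 in ['a', 'd'] -> ['d', 'a']
'd': index 0 in ['d', 'a'] -> ['d', 'a']
'd': index 0 in ['d', 'a'] -> ['d', 'a']
'd': index 0 in ['d', 'a'] -> ['d', 'a']
'd': index 0 in ['d', 'a'] -> ['d', 'a']


Output: [0, 1, 0, 0, 0, 0]


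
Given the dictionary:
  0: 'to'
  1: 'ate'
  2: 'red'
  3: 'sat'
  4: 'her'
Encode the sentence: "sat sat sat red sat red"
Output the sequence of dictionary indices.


Look up each word in the dictionary:
  'sat' -> 3
  'sat' -> 3
  'sat' -> 3
  'red' -> 2
  'sat' -> 3
  'red' -> 2

Encoded: [3, 3, 3, 2, 3, 2]


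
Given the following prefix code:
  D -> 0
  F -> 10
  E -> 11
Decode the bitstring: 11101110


Decoding step by step:
Bits 11 -> E
Bits 10 -> F
Bits 11 -> E
Bits 10 -> F


Decoded message: EFEF


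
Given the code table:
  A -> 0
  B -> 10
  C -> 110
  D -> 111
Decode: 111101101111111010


Decoding:
111 -> D
10 -> B
110 -> C
111 -> D
111 -> D
10 -> B
10 -> B


Result: DBCDDBB


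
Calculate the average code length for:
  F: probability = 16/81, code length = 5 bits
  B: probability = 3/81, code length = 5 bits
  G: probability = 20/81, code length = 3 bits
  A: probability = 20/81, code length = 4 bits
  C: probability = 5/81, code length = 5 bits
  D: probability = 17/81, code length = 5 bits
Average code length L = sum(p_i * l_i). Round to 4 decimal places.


Weighted contributions p_i * l_i:
  F: (16/81) * 5 = 80/81
  B: (3/81) * 5 = 15/81
  G: (20/81) * 3 = 60/81
  A: (20/81) * 4 = 80/81
  C: (5/81) * 5 = 25/81
  D: (17/81) * 5 = 85/81
Sum = (80 + 15 + 60 + 80 + 25 + 85)/81 = 345/81

L = 345/81 = 4.2593 bits/symbol


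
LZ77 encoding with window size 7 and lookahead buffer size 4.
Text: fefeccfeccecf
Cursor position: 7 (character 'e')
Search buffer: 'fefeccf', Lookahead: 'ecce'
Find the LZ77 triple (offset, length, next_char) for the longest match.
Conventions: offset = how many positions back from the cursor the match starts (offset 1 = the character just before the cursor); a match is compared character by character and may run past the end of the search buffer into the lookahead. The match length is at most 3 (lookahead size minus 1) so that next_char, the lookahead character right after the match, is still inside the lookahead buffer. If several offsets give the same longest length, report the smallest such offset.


Try each offset into the search buffer:
  offset=1 (pos 6, char 'f'): match length 0
  offset=2 (pos 5, char 'c'): match length 0
  offset=3 (pos 4, char 'c'): match length 0
  offset=4 (pos 3, char 'e'): match length 3
  offset=5 (pos 2, char 'f'): match length 0
  offset=6 (pos 1, char 'e'): match length 1
  offset=7 (pos 0, char 'f'): match length 0
Longest match has length 3 at offset 4.
next_char = character at position 7 + 3 = 10 -> 'e'

Best match: offset=4, length=3 (matching 'ecc' starting at position 3)
LZ77 triple: (4, 3, 'e')


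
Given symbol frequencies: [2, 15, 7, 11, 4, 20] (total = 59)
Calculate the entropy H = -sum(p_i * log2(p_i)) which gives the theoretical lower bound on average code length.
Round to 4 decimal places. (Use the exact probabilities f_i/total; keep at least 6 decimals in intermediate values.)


Per-symbol terms -p_i * log2(p_i) with p_i = f_i/59:
  p = 2/59 = 0.033898: log2(p) = -4.882643, -p*log2(p) = 0.165513
  p = 15/59 = 0.254237: log2(p) = -1.975752, -p*log2(p) = 0.502310
  p = 7/59 = 0.118644: log2(p) = -3.075288, -p*log2(p) = 0.364865
  p = 11/59 = 0.186441: log2(p) = -2.423211, -p*log2(p) = 0.451785
  p = 4/59 = 0.067797: log2(p) = -3.882643, -p*log2(p) = 0.263230
  p = 20/59 = 0.338983: log2(p) = -1.560715, -p*log2(p) = 0.529056
H = 0.165513 + 0.502310 + 0.364865 + 0.451785 + 0.263230 + 0.529056 = 2.276759

H = 2.2768 bits/symbol


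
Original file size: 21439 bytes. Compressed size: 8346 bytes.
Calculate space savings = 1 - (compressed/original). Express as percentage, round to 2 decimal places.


ratio = compressed/original = 8346/21439 = 0.389291
savings = 1 - ratio = 1 - 0.389291 = 0.610709
as a percentage: 0.610709 * 100 = 61.07%

Space savings = 1 - 8346/21439 = 61.07%


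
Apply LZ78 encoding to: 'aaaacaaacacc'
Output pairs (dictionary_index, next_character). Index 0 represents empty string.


LZ78 encoding steps:
Dictionary: {0: ''}
Step 1: w='' (idx 0), next='a' -> output (0, 'a'), add 'a' as idx 1
Step 2: w='a' (idx 1), next='a' -> output (1, 'a'), add 'aa' as idx 2
Step 3: w='a' (idx 1), next='c' -> output (1, 'c'), add 'ac' as idx 3
Step 4: w='aa' (idx 2), next='a' -> output (2, 'a'), add 'aaa' as idx 4
Step 5: w='' (idx 0), next='c' -> output (0, 'c'), add 'c' as idx 5
Step 6: w='ac' (idx 3), next='c' -> output (3, 'c'), add 'acc' as idx 6


Encoded: [(0, 'a'), (1, 'a'), (1, 'c'), (2, 'a'), (0, 'c'), (3, 'c')]


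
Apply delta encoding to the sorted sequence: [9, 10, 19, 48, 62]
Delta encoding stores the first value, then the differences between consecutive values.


First value: 9
Deltas:
  10 - 9 = 1
  19 - 10 = 9
  48 - 19 = 29
  62 - 48 = 14


Delta encoded: [9, 1, 9, 29, 14]


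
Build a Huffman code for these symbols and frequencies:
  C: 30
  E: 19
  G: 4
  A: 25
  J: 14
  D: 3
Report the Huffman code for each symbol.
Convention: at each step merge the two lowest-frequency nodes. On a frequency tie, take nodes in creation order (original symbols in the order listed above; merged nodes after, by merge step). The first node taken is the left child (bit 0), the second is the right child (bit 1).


Huffman tree construction:
Step 1: Merge D(3) + G(4) = 7
Step 2: Merge (D+G)(7) + J(14) = 21
Step 3: Merge E(19) + ((D+G)+J)(21) = 40
Step 4: Merge A(25) + C(30) = 55
Step 5: Merge (E+((D+G)+J))(40) + (A+C)(55) = 95
Read each symbol's code off the tree from the root (left child = 0, right child = 1).

Codes:
  C: 11 (length 2)
  E: 00 (length 2)
  G: 0101 (length 4)
  A: 10 (length 2)
  J: 011 (length 3)
  D: 0100 (length 4)
Average code length: 218/95 = 2.2947 bits/symbol


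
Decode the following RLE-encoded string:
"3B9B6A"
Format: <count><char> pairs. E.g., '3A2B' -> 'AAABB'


Expanding each <count><char> pair:
  3B -> 'BBB'
  9B -> 'BBBBBBBBB'
  6A -> 'AAAAAA'

Decoded = BBBBBBBBBBBBAAAAAA


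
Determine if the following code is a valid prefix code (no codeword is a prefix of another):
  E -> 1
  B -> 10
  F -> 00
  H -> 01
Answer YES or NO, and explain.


Checking each pair (does one codeword prefix another?):
  E='1' vs B='10': prefix -- VIOLATION

NO -- this is NOT a valid prefix code. E (1) is a prefix of B (10).


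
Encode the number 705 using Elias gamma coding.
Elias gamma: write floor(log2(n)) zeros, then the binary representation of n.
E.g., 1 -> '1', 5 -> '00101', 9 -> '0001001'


num_bits = floor(log2(705)) + 1 = 10
leading_zeros = num_bits - 1 = 9
binary(705) = 1011000001

Elias gamma(705) = '000000000' + '1011000001' = 0000000001011000001 (19 bits)


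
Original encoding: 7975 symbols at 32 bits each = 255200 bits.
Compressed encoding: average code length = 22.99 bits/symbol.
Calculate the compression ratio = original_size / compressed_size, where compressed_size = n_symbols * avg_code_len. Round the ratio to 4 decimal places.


original_size = n_symbols * orig_bits = 7975 * 32 = 255200 bits
compressed_size = n_symbols * avg_code_len = 7975 * 22.99 = 183345.25 bits
ratio = original_size / compressed_size = 255200 / 183345.25 = 1.3919

Compression ratio = 1.3919


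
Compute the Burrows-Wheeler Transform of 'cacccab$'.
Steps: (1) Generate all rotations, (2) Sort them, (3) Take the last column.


Rotations (sorted):
  0: $cacccab -> last char: b
  1: ab$caccc -> last char: c
  2: acccab$c -> last char: c
  3: b$caccca -> last char: a
  4: cab$cacc -> last char: c
  5: cacccab$ -> last char: $
  6: ccab$cac -> last char: c
  7: cccab$ca -> last char: a


BWT = bccac$ca


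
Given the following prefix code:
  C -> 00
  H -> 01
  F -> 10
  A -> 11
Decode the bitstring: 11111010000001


Decoding step by step:
Bits 11 -> A
Bits 11 -> A
Bits 10 -> F
Bits 10 -> F
Bits 00 -> C
Bits 00 -> C
Bits 01 -> H


Decoded message: AAFFCCH


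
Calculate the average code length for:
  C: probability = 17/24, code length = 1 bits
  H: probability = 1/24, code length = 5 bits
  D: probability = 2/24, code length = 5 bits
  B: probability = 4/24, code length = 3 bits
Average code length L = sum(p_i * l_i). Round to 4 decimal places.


Weighted contributions p_i * l_i:
  C: (17/24) * 1 = 17/24
  H: (1/24) * 5 = 5/24
  D: (2/24) * 5 = 10/24
  B: (4/24) * 3 = 12/24
Sum = (17 + 5 + 10 + 12)/24 = 44/24

L = 44/24 = 1.8333 bits/symbol


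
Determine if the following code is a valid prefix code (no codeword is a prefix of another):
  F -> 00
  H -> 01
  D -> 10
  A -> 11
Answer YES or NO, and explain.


Checking each pair (does one codeword prefix another?):
  F='00' vs H='01': no prefix
  F='00' vs D='10': no prefix
  F='00' vs A='11': no prefix
  H='01' vs F='00': no prefix
  H='01' vs D='10': no prefix
  H='01' vs A='11': no prefix
  D='10' vs F='00': no prefix
  D='10' vs H='01': no prefix
  D='10' vs A='11': no prefix
  A='11' vs F='00': no prefix
  A='11' vs H='01': no prefix
  A='11' vs D='10': no prefix
No violation found over all pairs.

YES -- this is a valid prefix code. No codeword is a prefix of any other codeword.


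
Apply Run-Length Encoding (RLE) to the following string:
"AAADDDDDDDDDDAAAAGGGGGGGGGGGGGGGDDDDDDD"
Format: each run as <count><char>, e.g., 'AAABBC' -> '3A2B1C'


Scanning runs left to right:
  i=0: run of 'A' x 3 -> '3A'
  i=3: run of 'D' x 10 -> '10D'
  i=13: run of 'A' x 4 -> '4A'
  i=17: run of 'G' x 15 -> '15G'
  i=32: run of 'D' x 7 -> '7D'

RLE = 3A10D4A15G7D


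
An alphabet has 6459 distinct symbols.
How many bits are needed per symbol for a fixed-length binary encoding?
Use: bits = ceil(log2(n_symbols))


log2(6459) = 12.6571
Bracket: 2^12 = 4096 < 6459 <= 2^13 = 8192
So ceil(log2(6459)) = 13

bits = ceil(log2(6459)) = ceil(12.6571) = 13 bits


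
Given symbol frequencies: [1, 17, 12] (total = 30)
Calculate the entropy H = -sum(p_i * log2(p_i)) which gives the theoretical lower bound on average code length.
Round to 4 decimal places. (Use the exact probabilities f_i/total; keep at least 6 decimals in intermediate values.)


Per-symbol terms -p_i * log2(p_i) with p_i = f_i/30:
  p = 1/30 = 0.033333: log2(p) = -4.906891, -p*log2(p) = 0.163563
  p = 17/30 = 0.566667: log2(p) = -0.819428, -p*log2(p) = 0.464342
  p = 12/30 = 0.400000: log2(p) = -1.321928, -p*log2(p) = 0.528771
H = 0.163563 + 0.464342 + 0.528771 = 1.156676

H = 1.1567 bits/symbol


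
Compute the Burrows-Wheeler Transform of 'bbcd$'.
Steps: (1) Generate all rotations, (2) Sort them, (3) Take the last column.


Rotations (sorted):
  0: $bbcd -> last char: d
  1: bbcd$ -> last char: $
  2: bcd$b -> last char: b
  3: cd$bb -> last char: b
  4: d$bbc -> last char: c


BWT = d$bbc


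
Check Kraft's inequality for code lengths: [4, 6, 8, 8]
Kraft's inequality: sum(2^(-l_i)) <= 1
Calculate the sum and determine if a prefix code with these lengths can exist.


Sum = 2^(-4) + 2^(-6) + 2^(-8) + 2^(-8)
    = 0.0625 + 0.015625 + 0.00390625 + 0.00390625
    = 22/256 = 0.0859375
Since 0.0859375 <= 1, Kraft's inequality IS satisfied.
A prefix code with these lengths CAN exist.

Kraft sum = 0.0859375. Satisfied.


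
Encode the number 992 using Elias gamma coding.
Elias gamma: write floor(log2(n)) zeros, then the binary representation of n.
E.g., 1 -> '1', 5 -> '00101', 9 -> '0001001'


num_bits = floor(log2(992)) + 1 = 10
leading_zeros = num_bits - 1 = 9
binary(992) = 1111100000

Elias gamma(992) = '000000000' + '1111100000' = 0000000001111100000 (19 bits)


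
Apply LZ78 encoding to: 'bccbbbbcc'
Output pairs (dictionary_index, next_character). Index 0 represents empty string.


LZ78 encoding steps:
Dictionary: {0: ''}
Step 1: w='' (idx 0), next='b' -> output (0, 'b'), add 'b' as idx 1
Step 2: w='' (idx 0), next='c' -> output (0, 'c'), add 'c' as idx 2
Step 3: w='c' (idx 2), next='b' -> output (2, 'b'), add 'cb' as idx 3
Step 4: w='b' (idx 1), next='b' -> output (1, 'b'), add 'bb' as idx 4
Step 5: w='b' (idx 1), next='c' -> output (1, 'c'), add 'bc' as idx 5
Step 6: w='c' (idx 2), end of input -> output (2, '')


Encoded: [(0, 'b'), (0, 'c'), (2, 'b'), (1, 'b'), (1, 'c'), (2, '')]


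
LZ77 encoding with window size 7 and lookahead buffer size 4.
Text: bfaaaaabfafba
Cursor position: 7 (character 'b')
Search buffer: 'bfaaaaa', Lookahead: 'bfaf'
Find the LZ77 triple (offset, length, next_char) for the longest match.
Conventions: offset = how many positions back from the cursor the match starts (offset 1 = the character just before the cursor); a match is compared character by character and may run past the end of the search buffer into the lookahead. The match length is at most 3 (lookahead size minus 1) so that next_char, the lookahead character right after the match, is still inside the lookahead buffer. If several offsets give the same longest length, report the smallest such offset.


Try each offset into the search buffer:
  offset=1 (pos 6, char 'a'): match length 0
  offset=2 (pos 5, char 'a'): match length 0
  offset=3 (pos 4, char 'a'): match length 0
  offset=4 (pos 3, char 'a'): match length 0
  offset=5 (pos 2, char 'a'): match length 0
  offset=6 (pos 1, char 'f'): match length 0
  offset=7 (pos 0, char 'b'): match length 3
Longest match has length 3 at offset 7.
next_char = character at position 7 + 3 = 10 -> 'f'

Best match: offset=7, length=3 (matching 'bfa' starting at position 0)
LZ77 triple: (7, 3, 'f')


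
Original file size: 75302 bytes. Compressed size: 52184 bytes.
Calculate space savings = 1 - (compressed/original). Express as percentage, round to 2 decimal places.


ratio = compressed/original = 52184/75302 = 0.692996
savings = 1 - ratio = 1 - 0.692996 = 0.307004
as a percentage: 0.307004 * 100 = 30.7%

Space savings = 1 - 52184/75302 = 30.7%


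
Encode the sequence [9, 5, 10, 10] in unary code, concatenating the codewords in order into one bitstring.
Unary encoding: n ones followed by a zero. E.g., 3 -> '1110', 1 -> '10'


Encode each number as n ones followed by a terminating 0:
  9 -> 1111111110 (10 bits)
  5 -> 111110 (6 bits)
  10 -> 11111111110 (11 bits)
  10 -> 11111111110 (11 bits)
Total length = 10 + 6 + 11 + 11 = 38 bits.

Unary([9, 5, 10, 10]) = 11111111101111101111111111011111111110 (38 bits)


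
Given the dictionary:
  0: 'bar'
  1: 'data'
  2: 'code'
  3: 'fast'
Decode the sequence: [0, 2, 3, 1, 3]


Look up each index in the dictionary:
  0 -> 'bar'
  2 -> 'code'
  3 -> 'fast'
  1 -> 'data'
  3 -> 'fast'

Decoded: "bar code fast data fast"


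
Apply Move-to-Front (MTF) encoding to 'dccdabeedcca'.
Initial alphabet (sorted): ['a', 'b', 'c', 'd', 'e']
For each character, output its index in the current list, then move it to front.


MTF encoding:
'd': index 3 in ['a', 'b', 'c', 'd', 'e'] -> ['d', 'a', 'b', 'c', 'e']
'c': index 3 in ['d', 'a', 'b', 'c', 'e'] -> ['c', 'd', 'a', 'b', 'e']
'c': index 0 in ['c', 'd', 'a', 'b', 'e'] -> ['c', 'd', 'a', 'b', 'e']
'd': index 1 in ['c', 'd', 'a', 'b', 'e'] -> ['d', 'c', 'a', 'b', 'e']
'a': index 2 in ['d', 'c', 'a', 'b', 'e'] -> ['a', 'd', 'c', 'b', 'e']
'b': index 3 in ['a', 'd', 'c', 'b', 'e'] -> ['b', 'a', 'd', 'c', 'e']
'e': index 4 in ['b', 'a', 'd', 'c', 'e'] -> ['e', 'b', 'a', 'd', 'c']
'e': index 0 in ['e', 'b', 'a', 'd', 'c'] -> ['e', 'b', 'a', 'd', 'c']
'd': index 3 in ['e', 'b', 'a', 'd', 'c'] -> ['d', 'e', 'b', 'a', 'c']
'c': index 4 in ['d', 'e', 'b', 'a', 'c'] -> ['c', 'd', 'e', 'b', 'a']
'c': index 0 in ['c', 'd', 'e', 'b', 'a'] -> ['c', 'd', 'e', 'b', 'a']
'a': index 4 in ['c', 'd', 'e', 'b', 'a'] -> ['a', 'c', 'd', 'e', 'b']


Output: [3, 3, 0, 1, 2, 3, 4, 0, 3, 4, 0, 4]


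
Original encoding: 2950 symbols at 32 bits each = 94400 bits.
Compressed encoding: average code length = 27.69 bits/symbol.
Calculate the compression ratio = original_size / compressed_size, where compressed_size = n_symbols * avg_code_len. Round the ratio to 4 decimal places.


original_size = n_symbols * orig_bits = 2950 * 32 = 94400 bits
compressed_size = n_symbols * avg_code_len = 2950 * 27.69 = 81685.5 bits
ratio = original_size / compressed_size = 94400 / 81685.5 = 1.1557

Compression ratio = 1.1557


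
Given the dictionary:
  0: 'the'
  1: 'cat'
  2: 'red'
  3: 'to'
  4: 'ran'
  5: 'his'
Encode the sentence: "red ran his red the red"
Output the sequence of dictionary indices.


Look up each word in the dictionary:
  'red' -> 2
  'ran' -> 4
  'his' -> 5
  'red' -> 2
  'the' -> 0
  'red' -> 2

Encoded: [2, 4, 5, 2, 0, 2]


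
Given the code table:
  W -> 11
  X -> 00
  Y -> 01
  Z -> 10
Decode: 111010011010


Decoding:
11 -> W
10 -> Z
10 -> Z
01 -> Y
10 -> Z
10 -> Z


Result: WZZYZZ


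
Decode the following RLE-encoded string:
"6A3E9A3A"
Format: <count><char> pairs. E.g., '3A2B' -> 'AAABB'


Expanding each <count><char> pair:
  6A -> 'AAAAAA'
  3E -> 'EEE'
  9A -> 'AAAAAAAAA'
  3A -> 'AAA'

Decoded = AAAAAAEEEAAAAAAAAAAAA


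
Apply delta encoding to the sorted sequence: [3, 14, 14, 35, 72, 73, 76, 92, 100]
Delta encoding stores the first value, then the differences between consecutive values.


First value: 3
Deltas:
  14 - 3 = 11
  14 - 14 = 0
  35 - 14 = 21
  72 - 35 = 37
  73 - 72 = 1
  76 - 73 = 3
  92 - 76 = 16
  100 - 92 = 8


Delta encoded: [3, 11, 0, 21, 37, 1, 3, 16, 8]


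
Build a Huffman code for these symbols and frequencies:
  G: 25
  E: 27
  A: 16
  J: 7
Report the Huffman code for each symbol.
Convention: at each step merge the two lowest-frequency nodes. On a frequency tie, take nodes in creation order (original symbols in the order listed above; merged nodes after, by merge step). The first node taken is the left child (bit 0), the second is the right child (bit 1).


Huffman tree construction:
Step 1: Merge J(7) + A(16) = 23
Step 2: Merge (J+A)(23) + G(25) = 48
Step 3: Merge E(27) + ((J+A)+G)(48) = 75
Read each symbol's code off the tree from the root (left child = 0, right child = 1).

Codes:
  G: 11 (length 2)
  E: 0 (length 1)
  A: 101 (length 3)
  J: 100 (length 3)
Average code length: 146/75 = 1.9467 bits/symbol


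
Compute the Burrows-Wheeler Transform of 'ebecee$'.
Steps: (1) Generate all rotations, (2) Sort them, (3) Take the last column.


Rotations (sorted):
  0: $ebecee -> last char: e
  1: becee$e -> last char: e
  2: cee$ebe -> last char: e
  3: e$ebece -> last char: e
  4: ebecee$ -> last char: $
  5: ecee$eb -> last char: b
  6: ee$ebec -> last char: c


BWT = eeee$bc


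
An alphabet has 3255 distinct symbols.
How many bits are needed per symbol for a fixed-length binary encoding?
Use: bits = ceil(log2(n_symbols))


log2(3255) = 11.6684
Bracket: 2^11 = 2048 < 3255 <= 2^12 = 4096
So ceil(log2(3255)) = 12

bits = ceil(log2(3255)) = ceil(11.6684) = 12 bits


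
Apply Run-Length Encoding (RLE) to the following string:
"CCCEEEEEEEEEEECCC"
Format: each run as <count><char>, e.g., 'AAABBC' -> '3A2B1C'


Scanning runs left to right:
  i=0: run of 'C' x 3 -> '3C'
  i=3: run of 'E' x 11 -> '11E'
  i=14: run of 'C' x 3 -> '3C'

RLE = 3C11E3C


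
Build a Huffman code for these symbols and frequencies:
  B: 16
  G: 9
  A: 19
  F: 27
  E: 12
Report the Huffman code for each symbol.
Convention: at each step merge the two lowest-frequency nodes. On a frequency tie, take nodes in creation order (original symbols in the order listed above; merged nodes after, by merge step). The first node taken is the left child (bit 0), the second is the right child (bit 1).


Huffman tree construction:
Step 1: Merge G(9) + E(12) = 21
Step 2: Merge B(16) + A(19) = 35
Step 3: Merge (G+E)(21) + F(27) = 48
Step 4: Merge (B+A)(35) + ((G+E)+F)(48) = 83
Read each symbol's code off the tree from the root (left child = 0, right child = 1).

Codes:
  B: 00 (length 2)
  G: 100 (length 3)
  A: 01 (length 2)
  F: 11 (length 2)
  E: 101 (length 3)
Average code length: 187/83 = 2.2530 bits/symbol


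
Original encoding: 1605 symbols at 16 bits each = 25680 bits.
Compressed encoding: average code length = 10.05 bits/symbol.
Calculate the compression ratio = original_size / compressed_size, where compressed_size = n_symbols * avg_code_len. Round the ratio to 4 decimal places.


original_size = n_symbols * orig_bits = 1605 * 16 = 25680 bits
compressed_size = n_symbols * avg_code_len = 1605 * 10.05 = 16130.25 bits
ratio = original_size / compressed_size = 25680 / 16130.25 = 1.592

Compression ratio = 1.592


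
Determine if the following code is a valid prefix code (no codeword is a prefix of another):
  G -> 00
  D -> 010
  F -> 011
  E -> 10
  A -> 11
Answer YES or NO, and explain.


Checking each pair (does one codeword prefix another?):
  G='00' vs D='010': no prefix
  G='00' vs F='011': no prefix
  G='00' vs E='10': no prefix
  G='00' vs A='11': no prefix
  D='010' vs G='00': no prefix
  D='010' vs F='011': no prefix
  D='010' vs E='10': no prefix
  D='010' vs A='11': no prefix
  F='011' vs G='00': no prefix
  F='011' vs D='010': no prefix
  F='011' vs E='10': no prefix
  F='011' vs A='11': no prefix
  E='10' vs G='00': no prefix
  E='10' vs D='010': no prefix
  E='10' vs F='011': no prefix
  E='10' vs A='11': no prefix
  A='11' vs G='00': no prefix
  A='11' vs D='010': no prefix
  A='11' vs F='011': no prefix
  A='11' vs E='10': no prefix
No violation found over all pairs.

YES -- this is a valid prefix code. No codeword is a prefix of any other codeword.


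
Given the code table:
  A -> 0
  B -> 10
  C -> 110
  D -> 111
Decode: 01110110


Decoding:
0 -> A
111 -> D
0 -> A
110 -> C


Result: ADAC


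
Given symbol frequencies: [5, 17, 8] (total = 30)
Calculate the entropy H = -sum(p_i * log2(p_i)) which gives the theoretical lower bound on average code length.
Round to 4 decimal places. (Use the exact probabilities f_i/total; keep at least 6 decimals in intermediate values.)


Per-symbol terms -p_i * log2(p_i) with p_i = f_i/30:
  p = 5/30 = 0.166667: log2(p) = -2.584963, -p*log2(p) = 0.430827
  p = 17/30 = 0.566667: log2(p) = -0.819428, -p*log2(p) = 0.464342
  p = 8/30 = 0.266667: log2(p) = -1.906891, -p*log2(p) = 0.508504
H = 0.430827 + 0.464342 + 0.508504 = 1.403673

H = 1.4037 bits/symbol


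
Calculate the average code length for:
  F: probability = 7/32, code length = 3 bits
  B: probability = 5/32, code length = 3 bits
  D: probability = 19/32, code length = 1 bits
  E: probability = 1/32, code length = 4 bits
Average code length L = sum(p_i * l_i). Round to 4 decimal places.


Weighted contributions p_i * l_i:
  F: (7/32) * 3 = 21/32
  B: (5/32) * 3 = 15/32
  D: (19/32) * 1 = 19/32
  E: (1/32) * 4 = 4/32
Sum = (21 + 15 + 19 + 4)/32 = 59/32

L = 59/32 = 1.8438 bits/symbol


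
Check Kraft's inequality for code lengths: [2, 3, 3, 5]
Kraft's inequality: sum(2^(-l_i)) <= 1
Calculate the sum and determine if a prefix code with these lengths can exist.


Sum = 2^(-2) + 2^(-3) + 2^(-3) + 2^(-5)
    = 0.25 + 0.125 + 0.125 + 0.03125
    = 17/32 = 0.53125
Since 0.53125 <= 1, Kraft's inequality IS satisfied.
A prefix code with these lengths CAN exist.

Kraft sum = 0.53125. Satisfied.


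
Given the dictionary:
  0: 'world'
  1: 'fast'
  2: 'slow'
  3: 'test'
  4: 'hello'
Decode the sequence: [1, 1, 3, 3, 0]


Look up each index in the dictionary:
  1 -> 'fast'
  1 -> 'fast'
  3 -> 'test'
  3 -> 'test'
  0 -> 'world'

Decoded: "fast fast test test world"


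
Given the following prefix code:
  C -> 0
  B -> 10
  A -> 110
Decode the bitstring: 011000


Decoding step by step:
Bits 0 -> C
Bits 110 -> A
Bits 0 -> C
Bits 0 -> C


Decoded message: CACC


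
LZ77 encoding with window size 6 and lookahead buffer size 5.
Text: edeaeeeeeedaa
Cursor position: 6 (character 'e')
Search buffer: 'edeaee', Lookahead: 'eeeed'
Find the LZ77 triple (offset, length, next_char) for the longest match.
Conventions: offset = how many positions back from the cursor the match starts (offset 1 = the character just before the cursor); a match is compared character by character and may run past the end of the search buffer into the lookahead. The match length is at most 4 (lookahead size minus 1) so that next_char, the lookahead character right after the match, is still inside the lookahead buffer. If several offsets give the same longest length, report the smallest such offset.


Try each offset into the search buffer:
  offset=1 (pos 5, char 'e'): match length 4
  offset=2 (pos 4, char 'e'): match length 4
  offset=3 (pos 3, char 'a'): match length 0
  offset=4 (pos 2, char 'e'): match length 1
  offset=5 (pos 1, char 'd'): match length 0
  offset=6 (pos 0, char 'e'): match length 1
Longest match has length 4, found at offsets 1, 2; take the smallest, offset 1.
next_char = character at position 6 + 4 = 10 -> 'd'

Best match: offset=1, length=4 (matching 'eeee' starting at position 5)
LZ77 triple: (1, 4, 'd')


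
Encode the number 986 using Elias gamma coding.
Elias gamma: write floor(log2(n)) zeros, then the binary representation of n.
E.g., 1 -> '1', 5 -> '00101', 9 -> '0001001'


num_bits = floor(log2(986)) + 1 = 10
leading_zeros = num_bits - 1 = 9
binary(986) = 1111011010

Elias gamma(986) = '000000000' + '1111011010' = 0000000001111011010 (19 bits)


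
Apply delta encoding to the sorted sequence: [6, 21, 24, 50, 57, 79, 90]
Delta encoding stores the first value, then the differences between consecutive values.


First value: 6
Deltas:
  21 - 6 = 15
  24 - 21 = 3
  50 - 24 = 26
  57 - 50 = 7
  79 - 57 = 22
  90 - 79 = 11


Delta encoded: [6, 15, 3, 26, 7, 22, 11]


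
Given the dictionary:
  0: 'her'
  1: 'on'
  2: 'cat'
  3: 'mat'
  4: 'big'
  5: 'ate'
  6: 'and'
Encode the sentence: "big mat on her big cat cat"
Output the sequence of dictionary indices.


Look up each word in the dictionary:
  'big' -> 4
  'mat' -> 3
  'on' -> 1
  'her' -> 0
  'big' -> 4
  'cat' -> 2
  'cat' -> 2

Encoded: [4, 3, 1, 0, 4, 2, 2]


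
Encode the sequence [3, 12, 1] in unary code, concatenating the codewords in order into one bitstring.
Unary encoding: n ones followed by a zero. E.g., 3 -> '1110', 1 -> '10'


Encode each number as n ones followed by a terminating 0:
  3 -> 1110 (4 bits)
  12 -> 1111111111110 (13 bits)
  1 -> 10 (2 bits)
Total length = 4 + 13 + 2 = 19 bits.

Unary([3, 12, 1]) = 1110111111111111010 (19 bits)


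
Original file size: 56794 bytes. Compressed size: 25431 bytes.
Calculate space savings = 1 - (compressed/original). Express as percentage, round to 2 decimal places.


ratio = compressed/original = 25431/56794 = 0.447776
savings = 1 - ratio = 1 - 0.447776 = 0.552224
as a percentage: 0.552224 * 100 = 55.22%

Space savings = 1 - 25431/56794 = 55.22%


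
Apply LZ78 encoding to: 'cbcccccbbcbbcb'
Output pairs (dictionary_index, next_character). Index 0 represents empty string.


LZ78 encoding steps:
Dictionary: {0: ''}
Step 1: w='' (idx 0), next='c' -> output (0, 'c'), add 'c' as idx 1
Step 2: w='' (idx 0), next='b' -> output (0, 'b'), add 'b' as idx 2
Step 3: w='c' (idx 1), next='c' -> output (1, 'c'), add 'cc' as idx 3
Step 4: w='cc' (idx 3), next='c' -> output (3, 'c'), add 'ccc' as idx 4
Step 5: w='b' (idx 2), next='b' -> output (2, 'b'), add 'bb' as idx 5
Step 6: w='c' (idx 1), next='b' -> output (1, 'b'), add 'cb' as idx 6
Step 7: w='b' (idx 2), next='c' -> output (2, 'c'), add 'bc' as idx 7
Step 8: w='b' (idx 2), end of input -> output (2, '')


Encoded: [(0, 'c'), (0, 'b'), (1, 'c'), (3, 'c'), (2, 'b'), (1, 'b'), (2, 'c'), (2, '')]


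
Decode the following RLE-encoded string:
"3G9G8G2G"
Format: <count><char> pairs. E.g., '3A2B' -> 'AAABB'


Expanding each <count><char> pair:
  3G -> 'GGG'
  9G -> 'GGGGGGGGG'
  8G -> 'GGGGGGGG'
  2G -> 'GG'

Decoded = GGGGGGGGGGGGGGGGGGGGGG


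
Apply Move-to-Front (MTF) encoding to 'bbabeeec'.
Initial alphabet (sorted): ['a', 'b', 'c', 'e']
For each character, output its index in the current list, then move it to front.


MTF encoding:
'b': index 1 in ['a', 'b', 'c', 'e'] -> ['b', 'a', 'c', 'e']
'b': index 0 in ['b', 'a', 'c', 'e'] -> ['b', 'a', 'c', 'e']
'a': index 1 in ['b', 'a', 'c', 'e'] -> ['a', 'b', 'c', 'e']
'b': index 1 in ['a', 'b', 'c', 'e'] -> ['b', 'a', 'c', 'e']
'e': index 3 in ['b', 'a', 'c', 'e'] -> ['e', 'b', 'a', 'c']
'e': index 0 in ['e', 'b', 'a', 'c'] -> ['e', 'b', 'a', 'c']
'e': index 0 in ['e', 'b', 'a', 'c'] -> ['e', 'b', 'a', 'c']
'c': index 3 in ['e', 'b', 'a', 'c'] -> ['c', 'e', 'b', 'a']


Output: [1, 0, 1, 1, 3, 0, 0, 3]


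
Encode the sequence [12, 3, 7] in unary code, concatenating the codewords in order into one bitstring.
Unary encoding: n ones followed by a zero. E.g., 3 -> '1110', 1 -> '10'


Encode each number as n ones followed by a terminating 0:
  12 -> 1111111111110 (13 bits)
  3 -> 1110 (4 bits)
  7 -> 11111110 (8 bits)
Total length = 13 + 4 + 8 = 25 bits.

Unary([12, 3, 7]) = 1111111111110111011111110 (25 bits)


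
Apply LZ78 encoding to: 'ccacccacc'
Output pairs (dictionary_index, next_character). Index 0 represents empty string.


LZ78 encoding steps:
Dictionary: {0: ''}
Step 1: w='' (idx 0), next='c' -> output (0, 'c'), add 'c' as idx 1
Step 2: w='c' (idx 1), next='a' -> output (1, 'a'), add 'ca' as idx 2
Step 3: w='c' (idx 1), next='c' -> output (1, 'c'), add 'cc' as idx 3
Step 4: w='ca' (idx 2), next='c' -> output (2, 'c'), add 'cac' as idx 4
Step 5: w='c' (idx 1), end of input -> output (1, '')


Encoded: [(0, 'c'), (1, 'a'), (1, 'c'), (2, 'c'), (1, '')]


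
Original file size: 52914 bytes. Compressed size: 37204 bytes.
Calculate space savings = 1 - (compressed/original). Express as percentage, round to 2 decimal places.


ratio = compressed/original = 37204/52914 = 0.703103
savings = 1 - ratio = 1 - 0.703103 = 0.296897
as a percentage: 0.296897 * 100 = 29.69%

Space savings = 1 - 37204/52914 = 29.69%


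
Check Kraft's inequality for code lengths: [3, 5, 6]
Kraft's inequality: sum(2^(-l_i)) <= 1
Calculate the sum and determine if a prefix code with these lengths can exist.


Sum = 2^(-3) + 2^(-5) + 2^(-6)
    = 0.125 + 0.03125 + 0.015625
    = 11/64 = 0.171875
Since 0.171875 <= 1, Kraft's inequality IS satisfied.
A prefix code with these lengths CAN exist.

Kraft sum = 0.171875. Satisfied.


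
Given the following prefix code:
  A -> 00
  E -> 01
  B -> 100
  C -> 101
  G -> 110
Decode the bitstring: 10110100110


Decoding step by step:
Bits 101 -> C
Bits 101 -> C
Bits 00 -> A
Bits 110 -> G


Decoded message: CCAG


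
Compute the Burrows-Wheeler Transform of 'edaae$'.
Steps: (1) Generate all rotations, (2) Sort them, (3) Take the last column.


Rotations (sorted):
  0: $edaae -> last char: e
  1: aae$ed -> last char: d
  2: ae$eda -> last char: a
  3: daae$e -> last char: e
  4: e$edaa -> last char: a
  5: edaae$ -> last char: $


BWT = edaea$


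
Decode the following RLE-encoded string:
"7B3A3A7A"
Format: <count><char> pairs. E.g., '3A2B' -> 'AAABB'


Expanding each <count><char> pair:
  7B -> 'BBBBBBB'
  3A -> 'AAA'
  3A -> 'AAA'
  7A -> 'AAAAAAA'

Decoded = BBBBBBBAAAAAAAAAAAAA


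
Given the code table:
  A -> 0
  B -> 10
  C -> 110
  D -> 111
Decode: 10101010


Decoding:
10 -> B
10 -> B
10 -> B
10 -> B


Result: BBBB


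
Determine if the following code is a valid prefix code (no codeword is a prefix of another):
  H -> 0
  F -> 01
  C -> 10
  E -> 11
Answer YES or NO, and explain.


Checking each pair (does one codeword prefix another?):
  H='0' vs F='01': prefix -- VIOLATION

NO -- this is NOT a valid prefix code. H (0) is a prefix of F (01).


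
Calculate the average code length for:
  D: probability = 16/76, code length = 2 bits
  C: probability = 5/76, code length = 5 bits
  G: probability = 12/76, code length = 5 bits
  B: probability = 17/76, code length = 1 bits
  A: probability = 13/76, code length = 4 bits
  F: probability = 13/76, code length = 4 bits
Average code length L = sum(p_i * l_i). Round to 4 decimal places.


Weighted contributions p_i * l_i:
  D: (16/76) * 2 = 32/76
  C: (5/76) * 5 = 25/76
  G: (12/76) * 5 = 60/76
  B: (17/76) * 1 = 17/76
  A: (13/76) * 4 = 52/76
  F: (13/76) * 4 = 52/76
Sum = (32 + 25 + 60 + 17 + 52 + 52)/76 = 238/76

L = 238/76 = 3.1316 bits/symbol


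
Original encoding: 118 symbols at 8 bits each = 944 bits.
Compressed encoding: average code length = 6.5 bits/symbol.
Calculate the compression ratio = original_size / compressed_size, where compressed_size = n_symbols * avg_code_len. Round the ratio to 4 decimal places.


original_size = n_symbols * orig_bits = 118 * 8 = 944 bits
compressed_size = n_symbols * avg_code_len = 118 * 6.5 = 767.0 bits
ratio = original_size / compressed_size = 944 / 767.0 = 1.2308

Compression ratio = 1.2308


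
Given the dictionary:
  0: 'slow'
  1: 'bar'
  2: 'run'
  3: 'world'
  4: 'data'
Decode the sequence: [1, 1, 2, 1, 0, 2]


Look up each index in the dictionary:
  1 -> 'bar'
  1 -> 'bar'
  2 -> 'run'
  1 -> 'bar'
  0 -> 'slow'
  2 -> 'run'

Decoded: "bar bar run bar slow run"


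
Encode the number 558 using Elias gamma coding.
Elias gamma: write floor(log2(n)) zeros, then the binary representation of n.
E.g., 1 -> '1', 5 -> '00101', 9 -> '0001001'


num_bits = floor(log2(558)) + 1 = 10
leading_zeros = num_bits - 1 = 9
binary(558) = 1000101110

Elias gamma(558) = '000000000' + '1000101110' = 0000000001000101110 (19 bits)


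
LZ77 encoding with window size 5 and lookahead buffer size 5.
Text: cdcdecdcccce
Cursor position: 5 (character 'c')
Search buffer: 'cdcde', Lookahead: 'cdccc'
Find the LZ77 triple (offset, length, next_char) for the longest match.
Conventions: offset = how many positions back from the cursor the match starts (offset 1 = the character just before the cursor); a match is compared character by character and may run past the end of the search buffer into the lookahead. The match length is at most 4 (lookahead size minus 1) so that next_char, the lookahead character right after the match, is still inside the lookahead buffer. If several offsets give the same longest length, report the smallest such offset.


Try each offset into the search buffer:
  offset=1 (pos 4, char 'e'): match length 0
  offset=2 (pos 3, char 'd'): match length 0
  offset=3 (pos 2, char 'c'): match length 2
  offset=4 (pos 1, char 'd'): match length 0
  offset=5 (pos 0, char 'c'): match length 3
Longest match has length 3 at offset 5.
next_char = character at position 5 + 3 = 8 -> 'c'

Best match: offset=5, length=3 (matching 'cdc' starting at position 0)
LZ77 triple: (5, 3, 'c')


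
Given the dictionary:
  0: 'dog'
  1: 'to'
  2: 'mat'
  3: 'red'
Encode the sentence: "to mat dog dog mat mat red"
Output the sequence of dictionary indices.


Look up each word in the dictionary:
  'to' -> 1
  'mat' -> 2
  'dog' -> 0
  'dog' -> 0
  'mat' -> 2
  'mat' -> 2
  'red' -> 3

Encoded: [1, 2, 0, 0, 2, 2, 3]


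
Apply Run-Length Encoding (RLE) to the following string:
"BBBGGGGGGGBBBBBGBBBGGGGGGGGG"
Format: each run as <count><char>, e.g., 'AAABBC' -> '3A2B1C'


Scanning runs left to right:
  i=0: run of 'B' x 3 -> '3B'
  i=3: run of 'G' x 7 -> '7G'
  i=10: run of 'B' x 5 -> '5B'
  i=15: run of 'G' x 1 -> '1G'
  i=16: run of 'B' x 3 -> '3B'
  i=19: run of 'G' x 9 -> '9G'

RLE = 3B7G5B1G3B9G


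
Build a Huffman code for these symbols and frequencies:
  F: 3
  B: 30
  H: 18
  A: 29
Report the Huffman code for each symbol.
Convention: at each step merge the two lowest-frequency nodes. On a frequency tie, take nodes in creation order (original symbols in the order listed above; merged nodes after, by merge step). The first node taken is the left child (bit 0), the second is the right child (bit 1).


Huffman tree construction:
Step 1: Merge F(3) + H(18) = 21
Step 2: Merge (F+H)(21) + A(29) = 50
Step 3: Merge B(30) + ((F+H)+A)(50) = 80
Read each symbol's code off the tree from the root (left child = 0, right child = 1).

Codes:
  F: 100 (length 3)
  B: 0 (length 1)
  H: 101 (length 3)
  A: 11 (length 2)
Average code length: 151/80 = 1.8875 bits/symbol


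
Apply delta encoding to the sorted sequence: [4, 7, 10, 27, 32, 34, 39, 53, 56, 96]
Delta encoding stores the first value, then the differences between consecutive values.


First value: 4
Deltas:
  7 - 4 = 3
  10 - 7 = 3
  27 - 10 = 17
  32 - 27 = 5
  34 - 32 = 2
  39 - 34 = 5
  53 - 39 = 14
  56 - 53 = 3
  96 - 56 = 40


Delta encoded: [4, 3, 3, 17, 5, 2, 5, 14, 3, 40]


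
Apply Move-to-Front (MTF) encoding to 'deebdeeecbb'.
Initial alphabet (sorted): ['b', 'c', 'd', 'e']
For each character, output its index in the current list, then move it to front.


MTF encoding:
'd': index 2 in ['b', 'c', 'd', 'e'] -> ['d', 'b', 'c', 'e']
'e': index 3 in ['d', 'b', 'c', 'e'] -> ['e', 'd', 'b', 'c']
'e': index 0 in ['e', 'd', 'b', 'c'] -> ['e', 'd', 'b', 'c']
'b': index 2 in ['e', 'd', 'b', 'c'] -> ['b', 'e', 'd', 'c']
'd': index 2 in ['b', 'e', 'd', 'c'] -> ['d', 'b', 'e', 'c']
'e': index 2 in ['d', 'b', 'e', 'c'] -> ['e', 'd', 'b', 'c']
'e': index 0 in ['e', 'd', 'b', 'c'] -> ['e', 'd', 'b', 'c']
'e': index 0 in ['e', 'd', 'b', 'c'] -> ['e', 'd', 'b', 'c']
'c': index 3 in ['e', 'd', 'b', 'c'] -> ['c', 'e', 'd', 'b']
'b': index 3 in ['c', 'e', 'd', 'b'] -> ['b', 'c', 'e', 'd']
'b': index 0 in ['b', 'c', 'e', 'd'] -> ['b', 'c', 'e', 'd']


Output: [2, 3, 0, 2, 2, 2, 0, 0, 3, 3, 0]


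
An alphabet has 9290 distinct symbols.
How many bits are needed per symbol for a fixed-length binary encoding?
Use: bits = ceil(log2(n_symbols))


log2(9290) = 13.1815
Bracket: 2^13 = 8192 < 9290 <= 2^14 = 16384
So ceil(log2(9290)) = 14

bits = ceil(log2(9290)) = ceil(13.1815) = 14 bits


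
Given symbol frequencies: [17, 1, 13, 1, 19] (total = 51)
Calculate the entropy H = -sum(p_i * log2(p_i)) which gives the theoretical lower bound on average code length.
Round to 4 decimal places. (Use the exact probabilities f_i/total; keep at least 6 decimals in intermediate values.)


Per-symbol terms -p_i * log2(p_i) with p_i = f_i/51:
  p = 17/51 = 0.333333: log2(p) = -1.584963, -p*log2(p) = 0.528321
  p = 1/51 = 0.019608: log2(p) = -5.672425, -p*log2(p) = 0.111224
  p = 13/51 = 0.254902: log2(p) = -1.971986, -p*log2(p) = 0.502663
  p = 1/51 = 0.019608: log2(p) = -5.672425, -p*log2(p) = 0.111224
  p = 19/51 = 0.372549: log2(p) = -1.424498, -p*log2(p) = 0.530695
H = 0.528321 + 0.111224 + 0.502663 + 0.111224 + 0.530695 = 1.784127

H = 1.7841 bits/symbol


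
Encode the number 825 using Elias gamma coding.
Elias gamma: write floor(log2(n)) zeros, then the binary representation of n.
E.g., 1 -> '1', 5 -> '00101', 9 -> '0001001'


num_bits = floor(log2(825)) + 1 = 10
leading_zeros = num_bits - 1 = 9
binary(825) = 1100111001

Elias gamma(825) = '000000000' + '1100111001' = 0000000001100111001 (19 bits)


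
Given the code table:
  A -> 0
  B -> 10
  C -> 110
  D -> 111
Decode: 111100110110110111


Decoding:
111 -> D
10 -> B
0 -> A
110 -> C
110 -> C
110 -> C
111 -> D


Result: DBACCCD


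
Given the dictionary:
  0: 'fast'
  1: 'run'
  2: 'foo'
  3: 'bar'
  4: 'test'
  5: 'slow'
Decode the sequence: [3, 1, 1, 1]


Look up each index in the dictionary:
  3 -> 'bar'
  1 -> 'run'
  1 -> 'run'
  1 -> 'run'

Decoded: "bar run run run"
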